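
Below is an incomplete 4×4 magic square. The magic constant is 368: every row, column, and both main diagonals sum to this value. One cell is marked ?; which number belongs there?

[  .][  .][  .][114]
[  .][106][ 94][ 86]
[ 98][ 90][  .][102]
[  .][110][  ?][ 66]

122

The remaining cell in row 2 is (2,1) = 368 − 286 = 82.
The remaining cell in row 3 is (3,3) = 368 − 290 = 78.
The remaining cell in column 2 is (1,2) = 368 − 306 = 62.
Using main diagonal: 106 + 78 + 66 + ? → (1,1) = 368 − 250 = 118.
The remaining cell in anti-diagonal is (4,1) = 368 − 298 = 70.
Row 1 must total 368; the given cells sum to 294, so (1,3) = 74.
Row 4: 70 + 110 + 66 + ? = 368, so (4,3) = 122.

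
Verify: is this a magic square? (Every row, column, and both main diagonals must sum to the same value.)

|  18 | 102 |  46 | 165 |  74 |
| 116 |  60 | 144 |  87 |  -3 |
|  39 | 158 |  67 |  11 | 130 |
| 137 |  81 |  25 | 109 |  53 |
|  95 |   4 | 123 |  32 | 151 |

Row 1: 18 + 102 + 46 + 165 + 74 = 405.
Row 2: 116 + 60 + 144 + 87 + (-3) = 404.
Row 3: 39 + 158 + 67 + 11 + 130 = 405.
Row 4: 137 + 81 + 25 + 109 + 53 = 405.
Row 5: 95 + 4 + 123 + 32 + 151 = 405.
Column 1: 18 + 116 + 39 + 137 + 95 = 405.
Column 2: 102 + 60 + 158 + 81 + 4 = 405.
Column 3: 46 + 144 + 67 + 25 + 123 = 405.
Column 4: 165 + 87 + 11 + 109 + 32 = 404.
Column 5: 74 + (-3) + 130 + 53 + 151 = 405.
Main diagonal: 18 + 60 + 67 + 109 + 151 = 405.
Anti-diagonal: 74 + 87 + 67 + 81 + 95 = 404.

No — column 4 sums to 404 but row 4 sums to 405.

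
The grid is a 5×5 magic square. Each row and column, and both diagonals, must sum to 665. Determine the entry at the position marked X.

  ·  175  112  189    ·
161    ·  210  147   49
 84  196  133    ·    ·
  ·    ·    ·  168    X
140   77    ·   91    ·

Row 2 must total 665; the given cells sum to 567, so (2,2) = 98.
Using column 2: 175 + 98 + 196 + 77 + ? → (4,2) = 665 − 546 = 119.
Column 4 must total 665; the given cells sum to 595, so (3,4) = 70.
Anti-diagonal: 147 + 133 + 119 + 140 + ? = 665, so (1,5) = 126.
Using row 1: 175 + 112 + 189 + 126 + ? → (1,1) = 665 − 602 = 63.
The remaining cell in row 3 is (3,5) = 665 − 483 = 182.
Column 1 needs 665; the known cells sum to 448, so (4,1) = 217.
Main diagonal needs 665; the known cells sum to 462, so (5,5) = 203.
The remaining cell in row 5 is (5,3) = 665 − 511 = 154.
From column 3, 665 − (112 + 210 + 133 + 154) gives (4,3) = 56.
Column 5: 126 + 49 + 182 + 203 + ? = 665, so (4,5) = 105.

105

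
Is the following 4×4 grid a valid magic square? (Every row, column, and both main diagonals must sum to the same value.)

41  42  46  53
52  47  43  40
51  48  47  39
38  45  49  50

Row 1: 41 + 42 + 46 + 53 = 182.
Row 2: 52 + 47 + 43 + 40 = 182.
Row 3: 51 + 48 + 47 + 39 = 185.
Row 4: 38 + 45 + 49 + 50 = 182.
Column 1: 41 + 52 + 51 + 38 = 182.
Column 2: 42 + 47 + 48 + 45 = 182.
Column 3: 46 + 43 + 47 + 49 = 185.
Column 4: 53 + 40 + 39 + 50 = 182.
Main diagonal: 41 + 47 + 47 + 50 = 185.
Anti-diagonal: 53 + 43 + 48 + 38 = 182.

No — row 3 sums to 185 but column 4 sums to 182.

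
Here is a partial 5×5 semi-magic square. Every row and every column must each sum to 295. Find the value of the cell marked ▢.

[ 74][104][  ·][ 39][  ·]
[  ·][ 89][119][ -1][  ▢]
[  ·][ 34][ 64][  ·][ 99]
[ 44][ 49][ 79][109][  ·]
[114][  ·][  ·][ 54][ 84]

Row 4 needs 295; the known cells sum to 281, so (4,5) = 14.
Column 2: 104 + 89 + 34 + 49 + ? = 295, so (5,2) = 19.
From column 4, 295 − (39 + (-1) + 109 + 54) gives (3,4) = 94.
The remaining cell in row 3 is (3,1) = 295 − 291 = 4.
The remaining cell in row 5 is (5,3) = 295 − 271 = 24.
From column 1, 295 − (74 + 4 + 44 + 114) gives (2,1) = 59.
From column 3, 295 − (119 + 64 + 79 + 24) gives (1,3) = 9.
Row 1 must total 295; the given cells sum to 226, so (1,5) = 69.
Row 2 needs 295; the known cells sum to 266, so (2,5) = 29.

29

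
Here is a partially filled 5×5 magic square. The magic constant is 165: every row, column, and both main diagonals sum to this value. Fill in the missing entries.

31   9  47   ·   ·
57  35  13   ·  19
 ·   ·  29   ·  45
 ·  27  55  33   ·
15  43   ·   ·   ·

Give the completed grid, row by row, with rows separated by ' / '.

31 9 47 25 53 / 57 35 13 41 19 / 23 51 29 17 45 / 39 27 55 33 11 / 15 43 21 49 37

Using row 2: 57 + 35 + 13 + 19 + ? → (2,4) = 165 − 124 = 41.
From column 2, 165 − (9 + 35 + 27 + 43) gives (3,2) = 51.
Column 3 must total 165; the given cells sum to 144, so (5,3) = 21.
From main diagonal, 165 − (31 + 35 + 29 + 33) gives (5,5) = 37.
Anti-diagonal needs 165; the known cells sum to 112, so (1,5) = 53.
Row 1 needs 165; the known cells sum to 140, so (1,4) = 25.
From row 5, 165 − (15 + 43 + 21 + 37) gives (5,4) = 49.
Column 4: 25 + 41 + 33 + 49 + ? = 165, so (3,4) = 17.
Column 5 needs 165; the known cells sum to 154, so (4,5) = 11.
The remaining cell in row 3 is (3,1) = 165 − 142 = 23.
Using row 4: 27 + 55 + 33 + 11 + ? → (4,1) = 165 − 126 = 39.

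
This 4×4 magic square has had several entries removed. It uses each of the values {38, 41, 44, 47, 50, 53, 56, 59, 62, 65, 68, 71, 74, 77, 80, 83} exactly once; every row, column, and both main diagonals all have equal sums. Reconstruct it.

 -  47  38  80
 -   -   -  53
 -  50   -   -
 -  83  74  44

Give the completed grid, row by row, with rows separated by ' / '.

77 47 38 80 / 56 62 71 53 / 68 50 59 65 / 41 83 74 44

The 16 entries sum to 968, so each line sums to 968/4 = 242.
Row 1: 47 + 38 + 80 + ? = 242, so (1,1) = 77.
Row 4 must total 242; the given cells sum to 201, so (4,1) = 41.
From column 2, 242 − (47 + 50 + 83) gives (2,2) = 62.
The remaining cell in column 4 is (3,4) = 242 − 177 = 65.
The remaining cell in main diagonal is (3,3) = 242 − 183 = 59.
From anti-diagonal, 242 − (80 + 50 + 41) gives (2,3) = 71.
Row 2: 62 + 71 + 53 + ? = 242, so (2,1) = 56.
Row 3 needs 242; the known cells sum to 174, so (3,1) = 68.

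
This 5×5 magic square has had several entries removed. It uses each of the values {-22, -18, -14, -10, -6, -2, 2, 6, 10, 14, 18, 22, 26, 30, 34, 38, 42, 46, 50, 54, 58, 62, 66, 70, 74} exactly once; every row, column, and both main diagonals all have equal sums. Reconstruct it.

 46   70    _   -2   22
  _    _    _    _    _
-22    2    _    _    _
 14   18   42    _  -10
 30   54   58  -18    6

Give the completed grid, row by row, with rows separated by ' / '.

46 70 -6 -2 22 / 62 -14 10 34 38 / -22 2 26 50 74 / 14 18 42 66 -10 / 30 54 58 -18 6

The 25 entries sum to 650, so each line sums to 650/5 = 130.
Row 1: 46 + 70 + (-2) + 22 + ? = 130, so (1,3) = -6.
From row 4, 130 − (14 + 18 + 42 + (-10)) gives (4,4) = 66.
Using column 1: 46 + (-22) + 14 + 30 + ? → (2,1) = 130 − 68 = 62.
Column 2 must total 130; the given cells sum to 144, so (2,2) = -14.
From main diagonal, 130 − (46 + (-14) + 66 + 6) gives (3,3) = 26.
From anti-diagonal, 130 − (22 + 26 + 18 + 30) gives (2,4) = 34.
Column 3 must total 130; the given cells sum to 120, so (2,3) = 10.
Column 4: -2 + 34 + 66 + (-18) + ? = 130, so (3,4) = 50.
Row 2 needs 130; the known cells sum to 92, so (2,5) = 38.
Row 3 must total 130; the given cells sum to 56, so (3,5) = 74.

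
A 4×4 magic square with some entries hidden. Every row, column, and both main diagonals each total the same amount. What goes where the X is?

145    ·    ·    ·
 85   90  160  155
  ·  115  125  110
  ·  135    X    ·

105

Row 2 is complete and sums to 490; that is the magic constant.
Row 3 needs 490; the known cells sum to 350, so (3,1) = 140.
Column 1 must total 490; the given cells sum to 370, so (4,1) = 120.
Column 2 must total 490; the given cells sum to 340, so (1,2) = 150.
Main diagonal: 145 + 90 + 125 + ? = 490, so (4,4) = 130.
Anti-diagonal must total 490; the given cells sum to 395, so (1,4) = 95.
Using row 1: 145 + 150 + 95 + ? → (1,3) = 490 − 390 = 100.
Row 4: 120 + 135 + 130 + ? = 490, so (4,3) = 105.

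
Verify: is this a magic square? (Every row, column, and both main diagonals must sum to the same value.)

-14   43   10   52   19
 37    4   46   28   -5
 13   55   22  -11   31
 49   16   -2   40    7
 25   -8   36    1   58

No — row 5 sums to 112 but column 1 sums to 110.

Row 1: -14 + 43 + 10 + 52 + 19 = 110.
Row 2: 37 + 4 + 46 + 28 + (-5) = 110.
Row 3: 13 + 55 + 22 + (-11) + 31 = 110.
Row 4: 49 + 16 + (-2) + 40 + 7 = 110.
Row 5: 25 + (-8) + 36 + 1 + 58 = 112.
Column 1: -14 + 37 + 13 + 49 + 25 = 110.
Column 2: 43 + 4 + 55 + 16 + (-8) = 110.
Column 3: 10 + 46 + 22 + (-2) + 36 = 112.
Column 4: 52 + 28 + (-11) + 40 + 1 = 110.
Column 5: 19 + (-5) + 31 + 7 + 58 = 110.
Main diagonal: -14 + 4 + 22 + 40 + 58 = 110.
Anti-diagonal: 19 + 28 + 22 + 16 + 25 = 110.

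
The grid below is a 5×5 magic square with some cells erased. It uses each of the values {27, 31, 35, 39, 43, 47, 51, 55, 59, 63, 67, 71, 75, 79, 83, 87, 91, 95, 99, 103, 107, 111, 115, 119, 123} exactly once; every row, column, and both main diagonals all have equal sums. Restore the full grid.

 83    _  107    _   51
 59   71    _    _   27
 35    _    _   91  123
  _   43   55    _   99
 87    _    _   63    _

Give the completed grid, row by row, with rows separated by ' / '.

The 25 entries sum to 1875, so each line sums to 1875/5 = 375.
The remaining cell in column 1 is (4,1) = 375 − 264 = 111.
Column 5 must total 375; the given cells sum to 300, so (5,5) = 75.
Row 4: 111 + 43 + 55 + 99 + ? = 375, so (4,4) = 67.
Main diagonal: 83 + 71 + 67 + 75 + ? = 375, so (3,3) = 79.
From anti-diagonal, 375 − (51 + 79 + 43 + 87) gives (2,4) = 115.
Row 2: 59 + 71 + 115 + 27 + ? = 375, so (2,3) = 103.
Row 3: 35 + 79 + 91 + 123 + ? = 375, so (3,2) = 47.
The remaining cell in column 3 is (5,3) = 375 − 344 = 31.
The remaining cell in column 4 is (1,4) = 375 − 336 = 39.
Row 1 needs 375; the known cells sum to 280, so (1,2) = 95.
Using row 5: 87 + 31 + 63 + 75 + ? → (5,2) = 375 − 256 = 119.

83 95 107 39 51 / 59 71 103 115 27 / 35 47 79 91 123 / 111 43 55 67 99 / 87 119 31 63 75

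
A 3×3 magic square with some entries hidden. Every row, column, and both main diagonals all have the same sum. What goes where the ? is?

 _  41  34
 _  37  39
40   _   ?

Anti-diagonal is complete and sums to 111; that is the magic constant.
Row 1 must total 111; the given cells sum to 75, so (1,1) = 36.
From row 2, 111 − (37 + 39) gives (2,1) = 35.
Column 2: 41 + 37 + ? = 111, so (3,2) = 33.
The remaining cell in column 3 is (3,3) = 111 − 73 = 38.

38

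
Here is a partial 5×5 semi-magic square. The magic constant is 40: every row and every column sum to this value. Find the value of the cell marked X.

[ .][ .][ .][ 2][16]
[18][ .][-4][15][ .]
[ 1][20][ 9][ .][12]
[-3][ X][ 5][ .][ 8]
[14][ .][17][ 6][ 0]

11

The remaining cell in row 3 is (3,4) = 40 − 42 = -2.
Row 5: 14 + 17 + 6 + 0 + ? = 40, so (5,2) = 3.
The remaining cell in column 1 is (1,1) = 40 − 30 = 10.
Column 3: -4 + 9 + 5 + 17 + ? = 40, so (1,3) = 13.
Using column 4: 2 + 15 + (-2) + 6 + ? → (4,4) = 40 − 21 = 19.
Column 5 needs 40; the known cells sum to 36, so (2,5) = 4.
Row 1 must total 40; the given cells sum to 41, so (1,2) = -1.
Row 2: 18 + (-4) + 15 + 4 + ? = 40, so (2,2) = 7.
Row 4 must total 40; the given cells sum to 29, so (4,2) = 11.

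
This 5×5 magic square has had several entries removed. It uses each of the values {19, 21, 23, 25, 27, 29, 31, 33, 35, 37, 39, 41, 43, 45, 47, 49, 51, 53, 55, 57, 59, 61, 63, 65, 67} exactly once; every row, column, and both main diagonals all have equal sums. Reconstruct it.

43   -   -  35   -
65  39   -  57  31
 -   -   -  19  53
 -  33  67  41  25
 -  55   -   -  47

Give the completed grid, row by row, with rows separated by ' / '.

The 25 entries sum to 1075, so each line sums to 1075/5 = 215.
Using row 2: 65 + 39 + 57 + 31 + ? → (2,3) = 215 − 192 = 23.
Using row 4: 33 + 67 + 41 + 25 + ? → (4,1) = 215 − 166 = 49.
Column 4 needs 215; the known cells sum to 152, so (5,4) = 63.
Column 5 needs 215; the known cells sum to 156, so (1,5) = 59.
The remaining cell in main diagonal is (3,3) = 215 − 170 = 45.
The remaining cell in anti-diagonal is (5,1) = 215 − 194 = 21.
The remaining cell in row 5 is (5,3) = 215 − 186 = 29.
Using column 1: 43 + 65 + 49 + 21 + ? → (3,1) = 215 − 178 = 37.
Using column 3: 23 + 45 + 67 + 29 + ? → (1,3) = 215 − 164 = 51.
Row 1: 43 + 51 + 35 + 59 + ? = 215, so (1,2) = 27.
Row 3: 37 + 45 + 19 + 53 + ? = 215, so (3,2) = 61.

43 27 51 35 59 / 65 39 23 57 31 / 37 61 45 19 53 / 49 33 67 41 25 / 21 55 29 63 47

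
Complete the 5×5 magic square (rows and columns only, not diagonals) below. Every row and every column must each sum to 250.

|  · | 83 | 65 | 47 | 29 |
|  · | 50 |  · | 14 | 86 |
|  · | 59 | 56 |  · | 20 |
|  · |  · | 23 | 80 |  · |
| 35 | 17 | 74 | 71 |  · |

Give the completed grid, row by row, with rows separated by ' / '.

Row 1 needs 250; the known cells sum to 224, so (1,1) = 26.
Row 5 must total 250; the given cells sum to 197, so (5,5) = 53.
Column 2: 83 + 50 + 59 + 17 + ? = 250, so (4,2) = 41.
The remaining cell in column 3 is (2,3) = 250 − 218 = 32.
Column 4 must total 250; the given cells sum to 212, so (3,4) = 38.
From column 5, 250 − (29 + 86 + 20 + 53) gives (4,5) = 62.
The remaining cell in row 2 is (2,1) = 250 − 182 = 68.
Row 3 needs 250; the known cells sum to 173, so (3,1) = 77.
The remaining cell in row 4 is (4,1) = 250 − 206 = 44.

26 83 65 47 29 / 68 50 32 14 86 / 77 59 56 38 20 / 44 41 23 80 62 / 35 17 74 71 53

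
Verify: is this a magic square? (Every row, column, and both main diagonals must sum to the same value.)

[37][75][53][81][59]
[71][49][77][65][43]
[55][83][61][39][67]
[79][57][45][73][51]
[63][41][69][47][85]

Row 1: 37 + 75 + 53 + 81 + 59 = 305.
Row 2: 71 + 49 + 77 + 65 + 43 = 305.
Row 3: 55 + 83 + 61 + 39 + 67 = 305.
Row 4: 79 + 57 + 45 + 73 + 51 = 305.
Row 5: 63 + 41 + 69 + 47 + 85 = 305.
Column 1: 37 + 71 + 55 + 79 + 63 = 305.
Column 2: 75 + 49 + 83 + 57 + 41 = 305.
Column 3: 53 + 77 + 61 + 45 + 69 = 305.
Column 4: 81 + 65 + 39 + 73 + 47 = 305.
Column 5: 59 + 43 + 67 + 51 + 85 = 305.
Main diagonal: 37 + 49 + 61 + 73 + 85 = 305.
Anti-diagonal: 59 + 65 + 61 + 57 + 63 = 305.
All lines sum to 305.

Yes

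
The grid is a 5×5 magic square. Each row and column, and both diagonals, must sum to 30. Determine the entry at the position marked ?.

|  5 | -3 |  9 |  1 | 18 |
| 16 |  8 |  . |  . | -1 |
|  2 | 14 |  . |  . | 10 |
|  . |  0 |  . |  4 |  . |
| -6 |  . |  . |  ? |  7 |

Column 1 must total 30; the given cells sum to 17, so (4,1) = 13.
Column 2 needs 30; the known cells sum to 19, so (5,2) = 11.
Column 5 needs 30; the known cells sum to 34, so (4,5) = -4.
Using main diagonal: 5 + 8 + 4 + 7 + ? → (3,3) = 30 − 24 = 6.
Anti-diagonal needs 30; the known cells sum to 18, so (2,4) = 12.
Using row 2: 16 + 8 + 12 + (-1) + ? → (2,3) = 30 − 35 = -5.
Using row 3: 2 + 14 + 6 + 10 + ? → (3,4) = 30 − 32 = -2.
Using row 4: 13 + 0 + 4 + (-4) + ? → (4,3) = 30 − 13 = 17.
Column 3 needs 30; the known cells sum to 27, so (5,3) = 3.
Column 4: 1 + 12 + (-2) + 4 + ? = 30, so (5,4) = 15.

15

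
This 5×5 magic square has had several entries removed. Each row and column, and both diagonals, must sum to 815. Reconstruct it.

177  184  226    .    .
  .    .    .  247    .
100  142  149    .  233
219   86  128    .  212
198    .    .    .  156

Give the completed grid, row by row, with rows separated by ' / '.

Row 3 needs 815; the known cells sum to 624, so (3,4) = 191.
Row 4: 219 + 86 + 128 + 212 + ? = 815, so (4,4) = 170.
From column 1, 815 − (177 + 100 + 219 + 198) gives (2,1) = 121.
Main diagonal must total 815; the given cells sum to 652, so (2,2) = 163.
The remaining cell in anti-diagonal is (1,5) = 815 − 680 = 135.
Row 1 must total 815; the given cells sum to 722, so (1,4) = 93.
Column 2 needs 815; the known cells sum to 575, so (5,2) = 240.
Column 4 needs 815; the known cells sum to 701, so (5,4) = 114.
Column 5 must total 815; the given cells sum to 736, so (2,5) = 79.
Row 2 needs 815; the known cells sum to 610, so (2,3) = 205.
The remaining cell in row 5 is (5,3) = 815 − 708 = 107.

177 184 226 93 135 / 121 163 205 247 79 / 100 142 149 191 233 / 219 86 128 170 212 / 198 240 107 114 156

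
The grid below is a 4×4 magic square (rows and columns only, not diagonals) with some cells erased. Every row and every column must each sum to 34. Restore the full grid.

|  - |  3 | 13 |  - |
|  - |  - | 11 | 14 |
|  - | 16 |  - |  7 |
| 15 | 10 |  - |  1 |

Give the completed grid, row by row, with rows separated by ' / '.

Row 4: 15 + 10 + 1 + ? = 34, so (4,3) = 8.
From column 2, 34 − (3 + 16 + 10) gives (2,2) = 5.
Column 3 needs 34; the known cells sum to 32, so (3,3) = 2.
Column 4: 14 + 7 + 1 + ? = 34, so (1,4) = 12.
Using row 1: 3 + 13 + 12 + ? → (1,1) = 34 − 28 = 6.
Row 2: 5 + 11 + 14 + ? = 34, so (2,1) = 4.
Row 3: 16 + 2 + 7 + ? = 34, so (3,1) = 9.

6 3 13 12 / 4 5 11 14 / 9 16 2 7 / 15 10 8 1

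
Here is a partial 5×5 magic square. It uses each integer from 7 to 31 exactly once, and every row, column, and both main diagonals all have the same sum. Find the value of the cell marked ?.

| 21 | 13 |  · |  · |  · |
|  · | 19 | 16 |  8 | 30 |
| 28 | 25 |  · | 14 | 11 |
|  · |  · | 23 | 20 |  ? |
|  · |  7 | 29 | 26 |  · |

12

The entries are 7 through 31, which sum to 475, so each line sums to 475/5 = 95.
Row 2: 19 + 16 + 8 + 30 + ? = 95, so (2,1) = 22.
Using row 3: 28 + 25 + 14 + 11 + ? → (3,3) = 95 − 78 = 17.
Using column 2: 13 + 19 + 25 + 7 + ? → (4,2) = 95 − 64 = 31.
Using column 3: 16 + 17 + 23 + 29 + ? → (1,3) = 95 − 85 = 10.
Column 4: 8 + 14 + 20 + 26 + ? = 95, so (1,4) = 27.
The remaining cell in main diagonal is (5,5) = 95 − 77 = 18.
Row 1 must total 95; the given cells sum to 71, so (1,5) = 24.
Row 5: 7 + 29 + 26 + 18 + ? = 95, so (5,1) = 15.
The remaining cell in column 1 is (4,1) = 95 − 86 = 9.
Column 5 must total 95; the given cells sum to 83, so (4,5) = 12.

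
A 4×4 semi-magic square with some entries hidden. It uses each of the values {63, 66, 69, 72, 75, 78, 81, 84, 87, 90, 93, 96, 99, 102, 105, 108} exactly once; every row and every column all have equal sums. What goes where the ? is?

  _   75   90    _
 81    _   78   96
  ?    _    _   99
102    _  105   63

The 16 entries sum to 1368, so each line sums to 1368/4 = 342.
From row 2, 342 − (81 + 78 + 96) gives (2,2) = 87.
Row 4 must total 342; the given cells sum to 270, so (4,2) = 72.
Column 2 needs 342; the known cells sum to 234, so (3,2) = 108.
Column 3 must total 342; the given cells sum to 273, so (3,3) = 69.
Using column 4: 96 + 99 + 63 + ? → (1,4) = 342 − 258 = 84.
The remaining cell in row 1 is (1,1) = 342 − 249 = 93.
The remaining cell in row 3 is (3,1) = 342 − 276 = 66.

66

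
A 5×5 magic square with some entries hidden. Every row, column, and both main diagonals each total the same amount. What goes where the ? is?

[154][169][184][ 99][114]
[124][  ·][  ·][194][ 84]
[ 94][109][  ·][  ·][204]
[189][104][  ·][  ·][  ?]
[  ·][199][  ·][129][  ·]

174

Row 1 is complete and sums to 720; that is the magic constant.
The remaining cell in column 1 is (5,1) = 720 − 561 = 159.
Column 2 needs 720; the known cells sum to 581, so (2,2) = 139.
Anti-diagonal must total 720; the given cells sum to 571, so (3,3) = 149.
From row 2, 720 − (124 + 139 + 194 + 84) gives (2,3) = 179.
Row 3 needs 720; the known cells sum to 556, so (3,4) = 164.
Using column 4: 99 + 194 + 164 + 129 + ? → (4,4) = 720 − 586 = 134.
The remaining cell in main diagonal is (5,5) = 720 − 576 = 144.
Using row 5: 159 + 199 + 129 + 144 + ? → (5,3) = 720 − 631 = 89.
Column 3: 184 + 179 + 149 + 89 + ? = 720, so (4,3) = 119.
Column 5 must total 720; the given cells sum to 546, so (4,5) = 174.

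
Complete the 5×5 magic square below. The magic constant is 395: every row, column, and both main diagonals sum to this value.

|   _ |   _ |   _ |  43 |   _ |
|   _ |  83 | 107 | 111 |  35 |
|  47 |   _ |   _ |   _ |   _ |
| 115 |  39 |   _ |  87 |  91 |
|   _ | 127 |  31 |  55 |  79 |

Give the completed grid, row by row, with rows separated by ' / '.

Using row 2: 83 + 107 + 111 + 35 + ? → (2,1) = 395 − 336 = 59.
Row 4 must total 395; the given cells sum to 332, so (4,3) = 63.
Row 5 must total 395; the given cells sum to 292, so (5,1) = 103.
Column 1 must total 395; the given cells sum to 324, so (1,1) = 71.
Column 4 needs 395; the known cells sum to 296, so (3,4) = 99.
Main diagonal needs 395; the known cells sum to 320, so (3,3) = 75.
Anti-diagonal needs 395; the known cells sum to 328, so (1,5) = 67.
Column 3 needs 395; the known cells sum to 276, so (1,3) = 119.
Using column 5: 67 + 35 + 91 + 79 + ? → (3,5) = 395 − 272 = 123.
Row 1 must total 395; the given cells sum to 300, so (1,2) = 95.
The remaining cell in row 3 is (3,2) = 395 − 344 = 51.

71 95 119 43 67 / 59 83 107 111 35 / 47 51 75 99 123 / 115 39 63 87 91 / 103 127 31 55 79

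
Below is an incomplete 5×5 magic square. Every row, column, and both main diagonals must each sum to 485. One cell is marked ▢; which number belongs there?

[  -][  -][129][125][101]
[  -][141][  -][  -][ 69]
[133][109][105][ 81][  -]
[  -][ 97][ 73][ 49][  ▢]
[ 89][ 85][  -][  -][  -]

From row 3, 485 − (133 + 109 + 105 + 81) gives (3,5) = 57.
Column 2: 141 + 109 + 97 + 85 + ? = 485, so (1,2) = 53.
Using anti-diagonal: 101 + 105 + 97 + 89 + ? → (2,4) = 485 − 392 = 93.
Using row 1: 53 + 129 + 125 + 101 + ? → (1,1) = 485 − 408 = 77.
Column 4 must total 485; the given cells sum to 348, so (5,4) = 137.
Using main diagonal: 77 + 141 + 105 + 49 + ? → (5,5) = 485 − 372 = 113.
Row 5: 89 + 85 + 137 + 113 + ? = 485, so (5,3) = 61.
Column 3 must total 485; the given cells sum to 368, so (2,3) = 117.
Column 5 must total 485; the given cells sum to 340, so (4,5) = 145.

145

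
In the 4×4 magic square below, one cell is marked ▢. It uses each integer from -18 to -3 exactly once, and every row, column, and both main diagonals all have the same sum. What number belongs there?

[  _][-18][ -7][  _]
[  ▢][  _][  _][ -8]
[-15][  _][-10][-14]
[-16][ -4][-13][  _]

-5

The entries are -18 through -3, which sum to -168, so each line sums to -168/4 = -42.
Using row 3: -15 + (-10) + (-14) + ? → (3,2) = -42 − (-39) = -3.
Row 4: -16 + (-4) + (-13) + ? = -42, so (4,4) = -9.
Column 2 must total -42; the given cells sum to -25, so (2,2) = -17.
From column 3, -42 − (-7 + (-10) + (-13)) gives (2,3) = -12.
Column 4 must total -42; the given cells sum to -31, so (1,4) = -11.
Main diagonal must total -42; the given cells sum to -36, so (1,1) = -6.
The remaining cell in row 2 is (2,1) = -42 − (-37) = -5.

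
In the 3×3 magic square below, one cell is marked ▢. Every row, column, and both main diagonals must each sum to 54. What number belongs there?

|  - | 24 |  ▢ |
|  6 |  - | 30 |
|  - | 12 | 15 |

Row 2 must total 54; the given cells sum to 36, so (2,2) = 18.
From row 3, 54 − (12 + 15) gives (3,1) = 27.
Using column 1: 6 + 27 + ? → (1,1) = 54 − 33 = 21.
Column 3: 30 + 15 + ? = 54, so (1,3) = 9.

9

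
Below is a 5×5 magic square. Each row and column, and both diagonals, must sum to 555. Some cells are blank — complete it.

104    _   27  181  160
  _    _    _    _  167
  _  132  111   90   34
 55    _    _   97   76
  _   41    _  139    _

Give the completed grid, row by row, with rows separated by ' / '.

Using row 1: 104 + 27 + 181 + 160 + ? → (1,2) = 555 − 472 = 83.
Using row 3: 132 + 111 + 90 + 34 + ? → (3,1) = 555 − 367 = 188.
Using column 4: 181 + 90 + 97 + 139 + ? → (2,4) = 555 − 507 = 48.
Column 5 needs 555; the known cells sum to 437, so (5,5) = 118.
Using main diagonal: 104 + 111 + 97 + 118 + ? → (2,2) = 555 − 430 = 125.
Using column 2: 83 + 125 + 132 + 41 + ? → (4,2) = 555 − 381 = 174.
Anti-diagonal must total 555; the given cells sum to 493, so (5,1) = 62.
From row 4, 555 − (55 + 174 + 97 + 76) gives (4,3) = 153.
Using row 5: 62 + 41 + 139 + 118 + ? → (5,3) = 555 − 360 = 195.
From column 1, 555 − (104 + 188 + 55 + 62) gives (2,1) = 146.
Column 3 must total 555; the given cells sum to 486, so (2,3) = 69.

104 83 27 181 160 / 146 125 69 48 167 / 188 132 111 90 34 / 55 174 153 97 76 / 62 41 195 139 118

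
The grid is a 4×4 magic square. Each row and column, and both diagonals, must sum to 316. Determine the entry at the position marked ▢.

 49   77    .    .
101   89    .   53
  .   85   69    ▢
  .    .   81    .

Row 2: 101 + 89 + 53 + ? = 316, so (2,3) = 73.
From column 2, 316 − (77 + 89 + 85) gives (4,2) = 65.
Column 3: 73 + 69 + 81 + ? = 316, so (1,3) = 93.
Main diagonal must total 316; the given cells sum to 207, so (4,4) = 109.
The remaining cell in row 1 is (1,4) = 316 − 219 = 97.
Row 4 needs 316; the known cells sum to 255, so (4,1) = 61.
Column 1 needs 316; the known cells sum to 211, so (3,1) = 105.
Using column 4: 97 + 53 + 109 + ? → (3,4) = 316 − 259 = 57.

57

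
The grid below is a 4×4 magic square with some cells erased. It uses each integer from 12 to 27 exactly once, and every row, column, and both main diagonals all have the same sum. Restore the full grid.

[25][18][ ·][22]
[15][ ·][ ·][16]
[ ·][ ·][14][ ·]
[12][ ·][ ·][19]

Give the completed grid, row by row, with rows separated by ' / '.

25 18 13 22 / 15 20 27 16 / 26 17 14 21 / 12 23 24 19

The entries are 12 through 27, which sum to 312, so each line sums to 312/4 = 78.
From row 1, 78 − (25 + 18 + 22) gives (1,3) = 13.
Column 1 needs 78; the known cells sum to 52, so (3,1) = 26.
The remaining cell in column 4 is (3,4) = 78 − 57 = 21.
Main diagonal: 25 + 14 + 19 + ? = 78, so (2,2) = 20.
Row 2 must total 78; the given cells sum to 51, so (2,3) = 27.
Row 3 must total 78; the given cells sum to 61, so (3,2) = 17.
Using column 2: 18 + 20 + 17 + ? → (4,2) = 78 − 55 = 23.
Using column 3: 13 + 27 + 14 + ? → (4,3) = 78 − 54 = 24.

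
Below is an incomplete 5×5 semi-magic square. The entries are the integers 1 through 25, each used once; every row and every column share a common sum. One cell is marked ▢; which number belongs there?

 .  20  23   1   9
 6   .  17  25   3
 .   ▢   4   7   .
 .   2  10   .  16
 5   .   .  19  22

The entries are 1 through 25, which sum to 325, so each line sums to 325/5 = 65.
Row 1 must total 65; the given cells sum to 53, so (1,1) = 12.
The remaining cell in row 2 is (2,2) = 65 − 51 = 14.
Using column 3: 23 + 17 + 4 + 10 + ? → (5,3) = 65 − 54 = 11.
Column 4: 1 + 25 + 7 + 19 + ? = 65, so (4,4) = 13.
Column 5 must total 65; the given cells sum to 50, so (3,5) = 15.
Using row 4: 2 + 10 + 13 + 16 + ? → (4,1) = 65 − 41 = 24.
Row 5 needs 65; the known cells sum to 57, so (5,2) = 8.
Column 1: 12 + 6 + 24 + 5 + ? = 65, so (3,1) = 18.
Using column 2: 20 + 14 + 2 + 8 + ? → (3,2) = 65 − 44 = 21.

21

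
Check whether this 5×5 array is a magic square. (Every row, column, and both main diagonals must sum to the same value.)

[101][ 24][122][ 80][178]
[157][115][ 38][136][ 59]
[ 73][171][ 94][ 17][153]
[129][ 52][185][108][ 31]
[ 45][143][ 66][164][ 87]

No — column 1 sums to 505 but row 3 sums to 508.

Row 1: 101 + 24 + 122 + 80 + 178 = 505.
Row 2: 157 + 115 + 38 + 136 + 59 = 505.
Row 3: 73 + 171 + 94 + 17 + 153 = 508.
Row 4: 129 + 52 + 185 + 108 + 31 = 505.
Row 5: 45 + 143 + 66 + 164 + 87 = 505.
Column 1: 101 + 157 + 73 + 129 + 45 = 505.
Column 2: 24 + 115 + 171 + 52 + 143 = 505.
Column 3: 122 + 38 + 94 + 185 + 66 = 505.
Column 4: 80 + 136 + 17 + 108 + 164 = 505.
Column 5: 178 + 59 + 153 + 31 + 87 = 508.
Main diagonal: 101 + 115 + 94 + 108 + 87 = 505.
Anti-diagonal: 178 + 136 + 94 + 52 + 45 = 505.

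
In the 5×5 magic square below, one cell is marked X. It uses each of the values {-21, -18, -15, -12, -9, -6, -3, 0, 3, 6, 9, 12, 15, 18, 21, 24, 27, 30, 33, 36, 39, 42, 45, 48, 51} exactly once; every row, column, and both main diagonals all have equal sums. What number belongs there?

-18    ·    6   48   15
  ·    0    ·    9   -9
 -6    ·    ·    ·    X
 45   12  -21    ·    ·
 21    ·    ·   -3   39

27

The 25 entries sum to 375, so each line sums to 375/5 = 75.
Using row 1: -18 + 6 + 48 + 15 + ? → (1,2) = 75 − 51 = 24.
Using column 1: -18 + (-6) + 45 + 21 + ? → (2,1) = 75 − 42 = 33.
Anti-diagonal must total 75; the given cells sum to 57, so (3,3) = 18.
Using row 2: 33 + 0 + 9 + (-9) + ? → (2,3) = 75 − 33 = 42.
From column 3, 75 − (6 + 42 + 18 + (-21)) gives (5,3) = 30.
The remaining cell in main diagonal is (4,4) = 75 − 39 = 36.
Row 4: 45 + 12 + (-21) + 36 + ? = 75, so (4,5) = 3.
Row 5 must total 75; the given cells sum to 87, so (5,2) = -12.
Using column 2: 24 + 0 + 12 + (-12) + ? → (3,2) = 75 − 24 = 51.
Using column 4: 48 + 9 + 36 + (-3) + ? → (3,4) = 75 − 90 = -15.
Column 5 must total 75; the given cells sum to 48, so (3,5) = 27.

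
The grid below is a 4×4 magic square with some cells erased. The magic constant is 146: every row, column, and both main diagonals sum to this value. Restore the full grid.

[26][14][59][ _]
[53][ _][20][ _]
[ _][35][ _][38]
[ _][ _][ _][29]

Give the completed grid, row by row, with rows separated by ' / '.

Row 1: 26 + 14 + 59 + ? = 146, so (1,4) = 47.
Column 4: 47 + 38 + 29 + ? = 146, so (2,4) = 32.
The remaining cell in anti-diagonal is (4,1) = 146 − 102 = 44.
Row 2: 53 + 20 + 32 + ? = 146, so (2,2) = 41.
From column 1, 146 − (26 + 53 + 44) gives (3,1) = 23.
The remaining cell in column 2 is (4,2) = 146 − 90 = 56.
Using main diagonal: 26 + 41 + 29 + ? → (3,3) = 146 − 96 = 50.
Row 4: 44 + 56 + 29 + ? = 146, so (4,3) = 17.

26 14 59 47 / 53 41 20 32 / 23 35 50 38 / 44 56 17 29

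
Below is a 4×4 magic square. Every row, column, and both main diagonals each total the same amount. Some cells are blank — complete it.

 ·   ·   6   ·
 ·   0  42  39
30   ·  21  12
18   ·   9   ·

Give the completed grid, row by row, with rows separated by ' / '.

33 36 6 3 / -3 0 42 39 / 30 15 21 12 / 18 27 9 24

Column 3 is already complete: 6 + 42 + 21 + 9 = 78, so that is the magic constant.
From row 2, 78 − (0 + 42 + 39) gives (2,1) = -3.
Using row 3: 30 + 21 + 12 + ? → (3,2) = 78 − 63 = 15.
The remaining cell in column 1 is (1,1) = 78 − 45 = 33.
Main diagonal: 33 + 0 + 21 + ? = 78, so (4,4) = 24.
Anti-diagonal needs 78; the known cells sum to 75, so (1,4) = 3.
The remaining cell in row 1 is (1,2) = 78 − 42 = 36.
The remaining cell in row 4 is (4,2) = 78 − 51 = 27.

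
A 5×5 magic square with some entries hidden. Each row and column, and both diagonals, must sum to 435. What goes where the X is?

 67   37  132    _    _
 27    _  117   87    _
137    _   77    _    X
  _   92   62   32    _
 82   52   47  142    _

Using row 5: 82 + 52 + 47 + 142 + ? → (5,5) = 435 − 323 = 112.
Column 1: 67 + 27 + 137 + 82 + ? = 435, so (4,1) = 122.
From main diagonal, 435 − (67 + 77 + 32 + 112) gives (2,2) = 147.
The remaining cell in anti-diagonal is (1,5) = 435 − 338 = 97.
The remaining cell in row 1 is (1,4) = 435 − 333 = 102.
The remaining cell in row 2 is (2,5) = 435 − 378 = 57.
From row 4, 435 − (122 + 92 + 62 + 32) gives (4,5) = 127.
From column 2, 435 − (37 + 147 + 92 + 52) gives (3,2) = 107.
Column 4: 102 + 87 + 32 + 142 + ? = 435, so (3,4) = 72.
Column 5 must total 435; the given cells sum to 393, so (3,5) = 42.

42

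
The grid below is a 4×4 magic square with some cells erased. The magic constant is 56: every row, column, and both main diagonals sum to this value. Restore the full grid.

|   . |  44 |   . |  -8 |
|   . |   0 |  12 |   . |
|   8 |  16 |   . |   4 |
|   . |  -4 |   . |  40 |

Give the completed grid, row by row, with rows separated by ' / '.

-12 44 32 -8 / 24 0 12 20 / 8 16 28 4 / 36 -4 -16 40

Row 3: 8 + 16 + 4 + ? = 56, so (3,3) = 28.
Column 4 must total 56; the given cells sum to 36, so (2,4) = 20.
The remaining cell in main diagonal is (1,1) = 56 − 68 = -12.
From anti-diagonal, 56 − (-8 + 12 + 16) gives (4,1) = 36.
From row 1, 56 − (-12 + 44 + (-8)) gives (1,3) = 32.
Using row 2: 0 + 12 + 20 + ? → (2,1) = 56 − 32 = 24.
Row 4 must total 56; the given cells sum to 72, so (4,3) = -16.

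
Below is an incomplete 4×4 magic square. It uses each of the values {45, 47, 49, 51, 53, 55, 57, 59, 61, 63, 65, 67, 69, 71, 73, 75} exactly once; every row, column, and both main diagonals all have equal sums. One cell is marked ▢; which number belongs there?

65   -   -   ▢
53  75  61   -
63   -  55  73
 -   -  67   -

The 16 entries sum to 960, so each line sums to 960/4 = 240.
From row 2, 240 − (53 + 75 + 61) gives (2,4) = 51.
From row 3, 240 − (63 + 55 + 73) gives (3,2) = 49.
Column 1: 65 + 53 + 63 + ? = 240, so (4,1) = 59.
Column 3: 61 + 55 + 67 + ? = 240, so (1,3) = 57.
Main diagonal: 65 + 75 + 55 + ? = 240, so (4,4) = 45.
Using anti-diagonal: 61 + 49 + 59 + ? → (1,4) = 240 − 169 = 71.

71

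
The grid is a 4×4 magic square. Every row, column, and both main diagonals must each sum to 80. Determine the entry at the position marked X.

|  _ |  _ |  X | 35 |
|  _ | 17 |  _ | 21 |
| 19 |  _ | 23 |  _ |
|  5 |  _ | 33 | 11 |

9

Row 4 needs 80; the known cells sum to 49, so (4,2) = 31.
Column 4 must total 80; the given cells sum to 67, so (3,4) = 13.
Main diagonal needs 80; the known cells sum to 51, so (1,1) = 29.
The remaining cell in row 3 is (3,2) = 80 − 55 = 25.
Column 1 must total 80; the given cells sum to 53, so (2,1) = 27.
Column 2 needs 80; the known cells sum to 73, so (1,2) = 7.
Anti-diagonal needs 80; the known cells sum to 65, so (2,3) = 15.
Row 1 needs 80; the known cells sum to 71, so (1,3) = 9.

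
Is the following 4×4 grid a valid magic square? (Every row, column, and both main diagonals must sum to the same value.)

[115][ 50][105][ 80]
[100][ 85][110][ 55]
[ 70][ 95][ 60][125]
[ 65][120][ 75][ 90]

Row 1: 115 + 50 + 105 + 80 = 350.
Row 2: 100 + 85 + 110 + 55 = 350.
Row 3: 70 + 95 + 60 + 125 = 350.
Row 4: 65 + 120 + 75 + 90 = 350.
Column 1: 115 + 100 + 70 + 65 = 350.
Column 2: 50 + 85 + 95 + 120 = 350.
Column 3: 105 + 110 + 60 + 75 = 350.
Column 4: 80 + 55 + 125 + 90 = 350.
Main diagonal: 115 + 85 + 60 + 90 = 350.
Anti-diagonal: 80 + 110 + 95 + 65 = 350.
All lines sum to 350.

Yes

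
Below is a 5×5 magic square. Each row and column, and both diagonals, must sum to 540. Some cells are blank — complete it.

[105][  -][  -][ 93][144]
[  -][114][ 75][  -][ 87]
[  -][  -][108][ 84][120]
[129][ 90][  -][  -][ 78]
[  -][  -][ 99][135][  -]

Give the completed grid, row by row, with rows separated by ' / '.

105 81 117 93 144 / 138 114 75 126 87 / 96 132 108 84 120 / 129 90 141 102 78 / 72 123 99 135 111

Column 5 must total 540; the given cells sum to 429, so (5,5) = 111.
Main diagonal: 105 + 114 + 108 + 111 + ? = 540, so (4,4) = 102.
Row 4 needs 540; the known cells sum to 399, so (4,3) = 141.
Column 3 needs 540; the known cells sum to 423, so (1,3) = 117.
Column 4 needs 540; the known cells sum to 414, so (2,4) = 126.
Anti-diagonal must total 540; the given cells sum to 468, so (5,1) = 72.
Row 1 needs 540; the known cells sum to 459, so (1,2) = 81.
Row 2: 114 + 75 + 126 + 87 + ? = 540, so (2,1) = 138.
Row 5: 72 + 99 + 135 + 111 + ? = 540, so (5,2) = 123.
Column 1 needs 540; the known cells sum to 444, so (3,1) = 96.
Column 2 needs 540; the known cells sum to 408, so (3,2) = 132.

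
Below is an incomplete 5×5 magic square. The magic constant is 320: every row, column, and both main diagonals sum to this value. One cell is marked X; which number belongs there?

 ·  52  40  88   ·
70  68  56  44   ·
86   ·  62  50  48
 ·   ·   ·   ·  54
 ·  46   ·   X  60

72

The remaining cell in row 2 is (2,5) = 320 − 238 = 82.
Row 3 needs 320; the known cells sum to 246, so (3,2) = 74.
The remaining cell in column 2 is (4,2) = 320 − 240 = 80.
Using column 5: 82 + 48 + 54 + 60 + ? → (1,5) = 320 − 244 = 76.
Using anti-diagonal: 76 + 44 + 62 + 80 + ? → (5,1) = 320 − 262 = 58.
The remaining cell in row 1 is (1,1) = 320 − 256 = 64.
Using column 1: 64 + 70 + 86 + 58 + ? → (4,1) = 320 − 278 = 42.
From main diagonal, 320 − (64 + 68 + 62 + 60) gives (4,4) = 66.
From row 4, 320 − (42 + 80 + 66 + 54) gives (4,3) = 78.
Column 3 must total 320; the given cells sum to 236, so (5,3) = 84.
Column 4 needs 320; the known cells sum to 248, so (5,4) = 72.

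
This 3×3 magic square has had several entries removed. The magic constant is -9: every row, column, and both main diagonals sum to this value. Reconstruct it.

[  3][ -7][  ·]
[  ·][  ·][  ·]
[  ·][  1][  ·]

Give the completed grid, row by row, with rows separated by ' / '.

3 -7 -5 / -11 -3 5 / -1 1 -9

From row 1, -9 − (3 + (-7)) gives (1,3) = -5.
Using column 2: -7 + 1 + ? → (2,2) = -9 − (-6) = -3.
Main diagonal must total -9; the given cells sum to 0, so (3,3) = -9.
The remaining cell in anti-diagonal is (3,1) = -9 − (-8) = -1.
The remaining cell in column 1 is (2,1) = -9 − 2 = -11.
The remaining cell in column 3 is (2,3) = -9 − (-14) = 5.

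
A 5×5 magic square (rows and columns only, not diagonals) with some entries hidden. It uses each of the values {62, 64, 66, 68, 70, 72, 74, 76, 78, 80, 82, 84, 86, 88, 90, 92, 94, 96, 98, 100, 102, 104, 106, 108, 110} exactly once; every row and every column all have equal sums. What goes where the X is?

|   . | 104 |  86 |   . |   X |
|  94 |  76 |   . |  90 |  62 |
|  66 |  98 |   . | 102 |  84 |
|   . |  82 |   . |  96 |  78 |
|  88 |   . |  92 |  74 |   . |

The 25 entries sum to 2150, so each line sums to 2150/5 = 430.
From row 2, 430 − (94 + 76 + 90 + 62) gives (2,3) = 108.
Using row 3: 66 + 98 + 102 + 84 + ? → (3,3) = 430 − 350 = 80.
From column 2, 430 − (104 + 76 + 98 + 82) gives (5,2) = 70.
Using column 3: 86 + 108 + 80 + 92 + ? → (4,3) = 430 − 366 = 64.
Column 4 needs 430; the known cells sum to 362, so (1,4) = 68.
Row 4: 82 + 64 + 96 + 78 + ? = 430, so (4,1) = 110.
From row 5, 430 − (88 + 70 + 92 + 74) gives (5,5) = 106.
Column 1 must total 430; the given cells sum to 358, so (1,1) = 72.
Column 5 needs 430; the known cells sum to 330, so (1,5) = 100.

100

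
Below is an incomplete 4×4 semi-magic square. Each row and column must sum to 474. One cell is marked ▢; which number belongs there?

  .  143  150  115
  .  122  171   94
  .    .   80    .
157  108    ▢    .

73

Using row 1: 143 + 150 + 115 + ? → (1,1) = 474 − 408 = 66.
Row 2 must total 474; the given cells sum to 387, so (2,1) = 87.
From column 1, 474 − (66 + 87 + 157) gives (3,1) = 164.
Column 2 needs 474; the known cells sum to 373, so (3,2) = 101.
Using column 3: 150 + 171 + 80 + ? → (4,3) = 474 − 401 = 73.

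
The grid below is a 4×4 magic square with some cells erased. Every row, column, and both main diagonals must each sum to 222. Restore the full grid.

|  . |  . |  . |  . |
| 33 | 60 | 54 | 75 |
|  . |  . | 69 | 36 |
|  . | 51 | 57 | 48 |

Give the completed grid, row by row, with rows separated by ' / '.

Row 4 must total 222; the given cells sum to 156, so (4,1) = 66.
Column 3 needs 222; the known cells sum to 180, so (1,3) = 42.
The remaining cell in column 4 is (1,4) = 222 − 159 = 63.
Main diagonal must total 222; the given cells sum to 177, so (1,1) = 45.
Anti-diagonal must total 222; the given cells sum to 183, so (3,2) = 39.
Row 1 needs 222; the known cells sum to 150, so (1,2) = 72.
Row 3 must total 222; the given cells sum to 144, so (3,1) = 78.

45 72 42 63 / 33 60 54 75 / 78 39 69 36 / 66 51 57 48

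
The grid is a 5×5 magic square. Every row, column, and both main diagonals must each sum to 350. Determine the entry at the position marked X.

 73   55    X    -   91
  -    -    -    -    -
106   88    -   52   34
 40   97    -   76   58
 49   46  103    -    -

37

Using row 3: 106 + 88 + 52 + 34 + ? → (3,3) = 350 − 280 = 70.
The remaining cell in row 4 is (4,3) = 350 − 271 = 79.
The remaining cell in column 1 is (2,1) = 350 − 268 = 82.
Column 2 must total 350; the given cells sum to 286, so (2,2) = 64.
Using main diagonal: 73 + 64 + 70 + 76 + ? → (5,5) = 350 − 283 = 67.
Using anti-diagonal: 91 + 70 + 97 + 49 + ? → (2,4) = 350 − 307 = 43.
The remaining cell in row 5 is (5,4) = 350 − 265 = 85.
From column 4, 350 − (43 + 52 + 76 + 85) gives (1,4) = 94.
Column 5 must total 350; the given cells sum to 250, so (2,5) = 100.
Row 1 must total 350; the given cells sum to 313, so (1,3) = 37.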